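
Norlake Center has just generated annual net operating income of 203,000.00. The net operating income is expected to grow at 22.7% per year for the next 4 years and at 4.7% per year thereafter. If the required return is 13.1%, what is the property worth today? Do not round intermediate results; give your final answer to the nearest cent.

D_1 = 249081.00000
D_2 = 305622.38700
D_3 = 374998.66885
D_4 = 460123.36668
Terminal value at year 4: TV = D_4×(1+g_2)/(r−g_2) = 481749.16491/0.084 = 5735109.10609
P_0 = D_1/(1+r)^1 + D_2/(1+r)^2 + D_3/(1+r)^3 + D_4/(1+r)^4 + TV/(1+r)^4
    = 220230.76923 + 238924.09712 + 259204.12659 + 281205.53786 + 3505026.16836 = 4504590.69916

4504590.70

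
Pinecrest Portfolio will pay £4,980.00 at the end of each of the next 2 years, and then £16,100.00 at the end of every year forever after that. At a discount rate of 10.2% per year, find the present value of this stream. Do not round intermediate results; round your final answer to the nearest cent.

£138595.64

PV of 2-year annuity: £4,980.00 × [1 − (1+0.102)^−2] / 0.102 = 8619.83327
Perpetuity value at year 2: £16,100.00 / 0.102 = 157843.13725
PV of perpetuity: 157843.13725 / (1+0.102)^2 = 129975.80480
Total PV = 8619.83327 + 129975.80480 = 138595.63807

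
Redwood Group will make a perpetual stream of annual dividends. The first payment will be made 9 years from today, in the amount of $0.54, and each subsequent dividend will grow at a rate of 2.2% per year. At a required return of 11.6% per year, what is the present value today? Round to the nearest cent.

Value at end of year 8: C₁ / (r − g) = $0.54 / (0.116 − 0.022) = $5.7447
Discount to today: PV = $5.7447 / (1 + 0.116)^8 = $5.7447 / 2.406099 = $2.39

$2.39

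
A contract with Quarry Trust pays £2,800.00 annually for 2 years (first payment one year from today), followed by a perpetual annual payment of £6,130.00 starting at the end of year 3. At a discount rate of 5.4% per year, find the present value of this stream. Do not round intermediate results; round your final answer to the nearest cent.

PV of 2-year annuity: £2,800.00 × [1 − (1+0.054)^−2] / 0.054 = 5176.98908
Perpetuity value at year 2: £6,130.00 / 0.054 = 113518.51852
PV of perpetuity: 113518.51852 / (1+0.054)^2 = 102184.61028
Total PV = 5176.98908 + 102184.61028 = 107361.59936

£107361.60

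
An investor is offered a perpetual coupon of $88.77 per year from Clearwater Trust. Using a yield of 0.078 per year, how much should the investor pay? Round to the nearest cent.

Level perpetuity: PV = C / r = $88.77 / 0.078 = $1,138.08

$1138.08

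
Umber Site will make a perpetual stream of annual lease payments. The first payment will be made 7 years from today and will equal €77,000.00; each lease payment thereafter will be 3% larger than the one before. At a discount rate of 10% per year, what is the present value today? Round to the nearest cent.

Value at end of year 6: C₁ / (r − g) = €77,000.00 / (0.1 − 0.03) = €1,100,000.0000
Discount to today: PV = €1,100,000.0000 / (1 + 0.1)^6 = €1,100,000.0000 / 1.771561 = €620,921.32

€620921.32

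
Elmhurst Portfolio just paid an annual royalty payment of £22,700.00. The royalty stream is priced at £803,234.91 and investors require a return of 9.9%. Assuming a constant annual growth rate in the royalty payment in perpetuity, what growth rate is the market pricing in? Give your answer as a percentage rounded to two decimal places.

P = D₀(1+g)/(r−g) ⇒ P(r−g) = D₀(1+g) ⇒ g(P+D₀) = P·r − D₀
g = (P·r − D₀)/(P + D₀) = (£803,234.91×0.099 − £22,700.00) / (£803,234.91 + £22,700.00) = 0.068795

6.88%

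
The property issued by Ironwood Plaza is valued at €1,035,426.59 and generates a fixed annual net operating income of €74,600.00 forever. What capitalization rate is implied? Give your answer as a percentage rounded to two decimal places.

7.20%

P = C/r ⇒ r = C/P = €74,600.00/€1,035,426.59 = 0.072048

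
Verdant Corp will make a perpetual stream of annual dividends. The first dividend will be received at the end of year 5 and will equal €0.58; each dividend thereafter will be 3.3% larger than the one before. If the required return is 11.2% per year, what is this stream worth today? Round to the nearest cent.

€4.80

Value at end of year 4: C₁ / (r − g) = €0.58 / (0.112 − 0.033) = €7.3418
Discount to today: PV = €7.3418 / (1 + 0.112)^4 = €7.3418 / 1.529041 = €4.80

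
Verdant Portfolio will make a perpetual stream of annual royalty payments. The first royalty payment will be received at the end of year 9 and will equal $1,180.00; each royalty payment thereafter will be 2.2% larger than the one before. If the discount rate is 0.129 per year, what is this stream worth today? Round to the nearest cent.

$4177.79

Value at end of year 8: C₁ / (r − g) = $1,180.00 / (0.129 − 0.022) = $11,028.0374
Discount to today: PV = $11,028.0374 / (1 + 0.129)^8 = $11,028.0374 / 2.639682 = $4,177.79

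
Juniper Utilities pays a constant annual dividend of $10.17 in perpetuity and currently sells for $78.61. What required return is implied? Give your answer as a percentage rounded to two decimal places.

P = C/r ⇒ r = C/P = $10.17/$78.61 = 0.129373

12.94%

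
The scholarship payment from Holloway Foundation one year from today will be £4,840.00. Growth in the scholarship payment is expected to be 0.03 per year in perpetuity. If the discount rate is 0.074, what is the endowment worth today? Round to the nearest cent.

Growing perpetuity: P = D₁ / (r − g) = £4,840.0000 / (0.074 − 0.03) = £110,000.00

£110000.00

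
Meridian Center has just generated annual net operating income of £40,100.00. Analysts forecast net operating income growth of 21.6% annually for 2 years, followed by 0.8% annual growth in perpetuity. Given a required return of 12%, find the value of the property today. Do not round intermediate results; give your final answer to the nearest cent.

£516226.12

D_1 = 48761.60000
D_2 = 59294.10560
Terminal value at year 2: TV = D_2×(1+g_2)/(r−g_2) = 59768.45844/0.112 = 533646.95040
P_0 = D_1/(1+r)^1 + D_2/(1+r)^2 + TV/(1+r)^2
    = 43537.14286 + 47268.89796 + 425420.08163 = 516226.12245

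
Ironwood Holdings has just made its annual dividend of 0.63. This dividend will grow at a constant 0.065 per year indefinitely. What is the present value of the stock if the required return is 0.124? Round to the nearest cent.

D₁ = D₀ × (1 + g) = 0.63 × 1.065 = 0.6710
Growing perpetuity: P = D₁ / (r − g) = 0.6710 / (0.124 − 0.065) = 11.37

11.37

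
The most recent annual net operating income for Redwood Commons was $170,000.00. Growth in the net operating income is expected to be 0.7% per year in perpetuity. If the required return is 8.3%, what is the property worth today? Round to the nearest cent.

D₁ = D₀ × (1 + g) = $170,000.00 × 1.007 = $171,190.0000
Growing perpetuity: P = D₁ / (r − g) = $171,190.0000 / (0.083 − 0.007) = $2,252,500.00

$2252500.00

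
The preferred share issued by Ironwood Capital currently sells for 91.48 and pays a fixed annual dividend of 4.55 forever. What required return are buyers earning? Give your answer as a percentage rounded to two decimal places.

P = C/r ⇒ r = C/P = 4.55/91.48 = 0.049738

4.97%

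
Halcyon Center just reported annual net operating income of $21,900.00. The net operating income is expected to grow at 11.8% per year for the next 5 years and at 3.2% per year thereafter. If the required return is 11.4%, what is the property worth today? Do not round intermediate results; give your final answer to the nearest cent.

$391288.66

D_1 = 24484.20000
D_2 = 27373.33560
D_3 = 30603.38920
D_4 = 34214.58913
D_5 = 38251.91064
Terminal value at year 5: TV = D_5×(1+g_2)/(r−g_2) = 39475.97178/0.082 = 481414.29005
P_0 = D_1/(1+r)^1 + D_2/(1+r)^2 + D_3/(1+r)^3 + D_4/(1+r)^4 + D_5/(1+r)^5 + TV/(1+r)^5
    = 21978.63555 + 22057.55345 + 22136.75472 + 22216.24037 + 22296.01143 + 280603.46096 = 391288.65648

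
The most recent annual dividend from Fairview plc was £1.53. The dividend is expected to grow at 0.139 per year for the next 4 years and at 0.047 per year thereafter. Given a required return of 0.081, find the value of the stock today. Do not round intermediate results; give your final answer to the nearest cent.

£65.06

D_1 = 1.74267
D_2 = 1.98490
D_3 = 2.26080
D_4 = 2.57505
Terminal value at year 4: TV = D_4×(1+g_2)/(r−g_2) = 2.69608/0.034 = 79.29651
P_0 = D_1/(1+r)^1 + D_2/(1+r)^2 + D_3/(1+r)^3 + D_4/(1+r)^4 + TV/(1+r)^4
    = 1.61209 + 1.69859 + 1.78972 + 1.88575 + 58.06993 = 65.05608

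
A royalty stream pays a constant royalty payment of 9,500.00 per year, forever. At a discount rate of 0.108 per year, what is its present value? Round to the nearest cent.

Level perpetuity: PV = C / r = 9,500.00 / 0.108 = 87,962.96

87962.96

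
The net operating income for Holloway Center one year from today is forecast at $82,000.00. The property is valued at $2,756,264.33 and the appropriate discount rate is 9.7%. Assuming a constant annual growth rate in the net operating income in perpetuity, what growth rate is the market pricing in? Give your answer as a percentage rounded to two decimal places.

P = D₁/(r−g) ⇒ g = r − D₁/P = 0.097 − $82,000.00/$2,756,264.33 = 0.067250

6.72%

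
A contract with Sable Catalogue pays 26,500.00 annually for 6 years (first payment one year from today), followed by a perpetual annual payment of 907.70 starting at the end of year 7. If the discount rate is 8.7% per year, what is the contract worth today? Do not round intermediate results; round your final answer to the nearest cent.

126272.47

PV of 6-year annuity: 26,500.00 × [1 − (1+0.087)^−6] / 0.087 = 119947.68210
Perpetuity value at year 6: 907.70 / 0.087 = 10433.33333
PV of perpetuity: 10433.33333 / (1+0.087)^6 = 6324.78575
Total PV = 119947.68210 + 6324.78575 = 126272.46784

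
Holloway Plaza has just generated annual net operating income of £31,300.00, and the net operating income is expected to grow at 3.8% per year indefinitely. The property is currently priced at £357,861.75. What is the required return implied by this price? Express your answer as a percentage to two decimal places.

D₁ = £31,300.00 × 1.038 = £32,489.4000
P = D₁/(r − g) ⇒ r = D₁/P + g = £32,489.4000/£357,861.75 + 0.038 = 0.090788 + 0.038 = 0.128788

12.88%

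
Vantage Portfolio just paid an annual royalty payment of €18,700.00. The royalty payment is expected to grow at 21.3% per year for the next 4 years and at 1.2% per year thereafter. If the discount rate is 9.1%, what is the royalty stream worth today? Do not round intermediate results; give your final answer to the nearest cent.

€464232.12

D_1 = 22683.10000
D_2 = 27514.60030
D_3 = 33375.21016
D_4 = 40484.12993
Terminal value at year 4: TV = D_4×(1+g_2)/(r−g_2) = 40969.93949/0.079 = 518606.82896
P_0 = D_1/(1+r)^1 + D_2/(1+r)^2 + D_3/(1+r)^3 + D_4/(1+r)^4 + TV/(1+r)^4
    = 20791.10907 + 23116.05436 + 25700.98436 + 28574.97161 + 366049.00346 = 464232.12287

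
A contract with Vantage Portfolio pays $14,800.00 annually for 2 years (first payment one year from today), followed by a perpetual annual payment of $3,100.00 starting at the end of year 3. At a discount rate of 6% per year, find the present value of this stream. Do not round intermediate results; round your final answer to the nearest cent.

PV of 2-year annuity: $14,800.00 × [1 − (1+0.06)^−2] / 0.06 = 27134.21146
Perpetuity value at year 2: $3,100.00 / 0.06 = 51666.66667
PV of perpetuity: 51666.66667 / (1+0.06)^2 = 45983.14940
Total PV = 27134.21146 + 45983.14940 = 73117.36086

$73117.36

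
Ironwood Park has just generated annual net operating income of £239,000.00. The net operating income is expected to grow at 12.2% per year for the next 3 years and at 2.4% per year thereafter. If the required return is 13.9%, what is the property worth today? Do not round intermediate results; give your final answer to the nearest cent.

D_1 = 268158.00000
D_2 = 300873.27600
D_3 = 337579.81567
Terminal value at year 3: TV = D_3×(1+g_2)/(r−g_2) = 345681.73125/0.115 = 3005928.09781
P_0 = D_1/(1+r)^1 + D_2/(1+r)^2 + D_3/(1+r)^3 + TV/(1+r)^3
    = 235432.83582 + 231918.91290 + 228457.43659 + 2034264.47882 = 2730073.66413

£2730073.66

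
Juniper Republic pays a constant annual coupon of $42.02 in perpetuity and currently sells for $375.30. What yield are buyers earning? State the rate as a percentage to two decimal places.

P = C/r ⇒ r = C/P = $42.02/$375.30 = 0.111964

11.20%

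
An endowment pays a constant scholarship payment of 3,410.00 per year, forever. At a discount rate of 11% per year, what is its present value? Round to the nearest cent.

31000.00

Level perpetuity: PV = C / r = 3,410.00 / 0.11 = 31,000.00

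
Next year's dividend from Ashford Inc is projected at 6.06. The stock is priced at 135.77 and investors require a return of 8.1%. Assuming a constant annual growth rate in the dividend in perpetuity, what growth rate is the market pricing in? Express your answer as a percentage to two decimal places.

3.64%

P = D₁/(r−g) ⇒ g = r − D₁/P = 0.081 − 6.06/135.77 = 0.036366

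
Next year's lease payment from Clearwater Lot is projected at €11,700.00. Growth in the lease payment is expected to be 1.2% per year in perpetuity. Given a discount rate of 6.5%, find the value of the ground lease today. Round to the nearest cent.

Growing perpetuity: P = D₁ / (r − g) = €11,700.0000 / (0.065 − 0.012) = €220,754.72

€220754.72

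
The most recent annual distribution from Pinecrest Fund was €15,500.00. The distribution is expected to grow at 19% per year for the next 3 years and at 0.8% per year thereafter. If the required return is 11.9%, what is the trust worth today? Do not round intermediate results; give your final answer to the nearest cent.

D_1 = 18445.00000
D_2 = 21949.55000
D_3 = 26119.96450
Terminal value at year 3: TV = D_3×(1+g_2)/(r−g_2) = 26328.92422/0.111 = 237197.51546
P_0 = D_1/(1+r)^1 + D_2/(1+r)^2 + D_3/(1+r)^3 + TV/(1+r)^3
    = 16483.46738 + 17529.33529 + 18641.56299 + 169285.54502 = 221939.91068

€221939.91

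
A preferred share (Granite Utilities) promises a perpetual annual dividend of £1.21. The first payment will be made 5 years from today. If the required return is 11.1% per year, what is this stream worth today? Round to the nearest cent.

Value at end of year 4: C / r = £1.21 / 0.111 = £10.9009
Discount to today: PV = £10.9009 / (1 + 0.111)^4 = £10.9009 / 1.523548 = £7.15

£7.15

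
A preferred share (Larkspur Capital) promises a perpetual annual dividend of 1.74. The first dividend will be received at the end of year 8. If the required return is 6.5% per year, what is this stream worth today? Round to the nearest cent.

Value at end of year 7: C / r = 1.74 / 0.065 = 26.7692
Discount to today: PV = 26.7692 / (1 + 0.065)^7 = 26.7692 / 1.553987 = 17.23

17.23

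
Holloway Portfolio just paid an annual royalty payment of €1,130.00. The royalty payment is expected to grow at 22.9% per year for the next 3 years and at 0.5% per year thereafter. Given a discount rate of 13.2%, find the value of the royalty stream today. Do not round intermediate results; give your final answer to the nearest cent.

€15448.33

D_1 = 1388.77000
D_2 = 1706.79833
D_3 = 2097.65515
Terminal value at year 3: TV = D_3×(1+g_2)/(r−g_2) = 2108.14342/0.127 = 16599.55451
P_0 = D_1/(1+r)^1 + D_2/(1+r)^2 + D_3/(1+r)^3 + TV/(1+r)^3
    = 1226.82862 + 1331.95440 + 1446.08830 + 11443.45464 = 15448.32595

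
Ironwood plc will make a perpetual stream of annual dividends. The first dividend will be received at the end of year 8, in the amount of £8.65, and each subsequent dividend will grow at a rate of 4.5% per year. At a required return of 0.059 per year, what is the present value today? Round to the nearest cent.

Value at end of year 7: C₁ / (r − g) = £8.65 / (0.059 − 0.045) = £617.8571
Discount to today: PV = £617.8571 / (1 + 0.059)^7 = £617.8571 / 1.493729 = £413.63

£413.63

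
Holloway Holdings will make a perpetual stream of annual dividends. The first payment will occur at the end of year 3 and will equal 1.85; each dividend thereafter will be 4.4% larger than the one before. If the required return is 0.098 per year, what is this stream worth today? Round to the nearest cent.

28.42

Value at end of year 2: C₁ / (r − g) = 1.85 / (0.098 − 0.044) = 34.2593
Discount to today: PV = 34.2593 / (1 + 0.098)^2 = 34.2593 / 1.205604 = 28.42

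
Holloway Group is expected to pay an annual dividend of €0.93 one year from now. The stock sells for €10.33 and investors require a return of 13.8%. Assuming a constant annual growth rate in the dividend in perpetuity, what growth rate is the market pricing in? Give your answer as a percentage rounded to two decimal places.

4.80%

P = D₁/(r−g) ⇒ g = r − D₁/P = 0.138 − €0.93/€10.33 = 0.047971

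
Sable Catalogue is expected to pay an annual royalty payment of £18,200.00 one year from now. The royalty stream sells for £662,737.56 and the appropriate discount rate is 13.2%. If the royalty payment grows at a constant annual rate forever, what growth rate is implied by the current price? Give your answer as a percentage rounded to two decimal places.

P = D₁/(r−g) ⇒ g = r − D₁/P = 0.132 − £18,200.00/£662,737.56 = 0.104538

10.45%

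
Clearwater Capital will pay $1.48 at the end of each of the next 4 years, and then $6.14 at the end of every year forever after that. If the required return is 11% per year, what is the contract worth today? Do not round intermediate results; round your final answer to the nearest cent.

$41.36

PV of 4-year annuity: $1.48 × [1 − (1+0.11)^−4] / 0.11 = 4.59162
Perpetuity value at year 4: $6.14 / 0.11 = 55.81818
PV of perpetuity: 55.81818 / (1+0.11)^4 = 36.76917
Total PV = 4.59162 + 36.76917 = 41.36078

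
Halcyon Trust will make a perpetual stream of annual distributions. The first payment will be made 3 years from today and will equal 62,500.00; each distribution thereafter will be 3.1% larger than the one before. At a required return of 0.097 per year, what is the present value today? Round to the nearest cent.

786905.95

Value at end of year 2: C₁ / (r − g) = 62,500.00 / (0.097 − 0.031) = 946,969.6970
Discount to today: PV = 946,969.6970 / (1 + 0.097)^2 = 946,969.6970 / 1.203409 = 786,905.95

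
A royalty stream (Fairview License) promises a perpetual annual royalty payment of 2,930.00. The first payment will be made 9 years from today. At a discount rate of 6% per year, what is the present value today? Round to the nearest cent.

Value at end of year 8: C / r = 2,930.00 / 0.06 = 48,833.3333
Discount to today: PV = 48,833.3333 / (1 + 0.06)^8 = 48,833.3333 / 1.593848 = 30,638.64

30638.64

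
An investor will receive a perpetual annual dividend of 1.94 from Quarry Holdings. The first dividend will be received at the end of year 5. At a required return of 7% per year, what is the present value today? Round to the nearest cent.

21.14

Value at end of year 4: C / r = 1.94 / 0.07 = 27.7143
Discount to today: PV = 27.7143 / (1 + 0.07)^4 = 27.7143 / 1.310796 = 21.14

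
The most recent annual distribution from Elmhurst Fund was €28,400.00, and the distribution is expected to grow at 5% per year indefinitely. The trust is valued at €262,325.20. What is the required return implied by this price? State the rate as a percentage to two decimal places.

16.37%

D₁ = €28,400.00 × 1.05 = €29,820.0000
P = D₁/(r − g) ⇒ r = D₁/P + g = €29,820.0000/€262,325.20 + 0.05 = 0.113676 + 0.05 = 0.163676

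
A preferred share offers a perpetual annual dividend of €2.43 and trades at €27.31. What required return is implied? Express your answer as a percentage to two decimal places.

P = C/r ⇒ r = C/P = €2.43/€27.31 = 0.088978

8.90%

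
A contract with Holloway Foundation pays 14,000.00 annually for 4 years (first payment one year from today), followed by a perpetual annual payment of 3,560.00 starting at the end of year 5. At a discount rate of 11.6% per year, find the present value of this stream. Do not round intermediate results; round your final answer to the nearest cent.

62668.59

PV of 4-year annuity: 14,000.00 × [1 − (1+0.116)^−4] / 0.116 = 42883.62307
Perpetuity value at year 4: 3,560.00 / 0.116 = 30689.65517
PV of perpetuity: 30689.65517 / (1+0.116)^4 = 19784.96245
Total PV = 42883.62307 + 19784.96245 = 62668.58552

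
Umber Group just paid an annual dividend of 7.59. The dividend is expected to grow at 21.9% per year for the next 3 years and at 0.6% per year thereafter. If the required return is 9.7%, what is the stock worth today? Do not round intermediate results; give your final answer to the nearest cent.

143.35

D_1 = 9.25221
D_2 = 11.27844
D_3 = 13.74842
Terminal value at year 3: TV = D_3×(1+g_2)/(r−g_2) = 13.83091/0.091 = 151.98806
P_0 = D_1/(1+r)^1 + D_2/(1+r)^2 + D_3/(1+r)^3 + TV/(1+r)^3
    = 8.43410 + 9.37208 + 10.41437 + 115.13029 = 143.35084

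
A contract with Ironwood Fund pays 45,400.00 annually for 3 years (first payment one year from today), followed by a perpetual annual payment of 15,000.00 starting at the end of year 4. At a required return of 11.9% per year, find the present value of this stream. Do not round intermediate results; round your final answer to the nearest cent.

PV of 3-year annuity: 45,400.00 × [1 − (1+0.119)^−3] / 0.119 = 109230.79319
Perpetuity value at year 3: 15,000.00 / 0.119 = 126050.42017
PV of perpetuity: 126050.42017 / (1+0.119)^3 = 89960.95105
Total PV = 109230.79319 + 89960.95105 = 199191.74424

199191.74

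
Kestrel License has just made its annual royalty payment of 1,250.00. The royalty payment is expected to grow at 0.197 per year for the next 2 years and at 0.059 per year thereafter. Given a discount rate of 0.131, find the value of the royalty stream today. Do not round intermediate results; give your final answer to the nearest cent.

D_1 = 1496.25000
D_2 = 1791.01125
Terminal value at year 2: TV = D_2×(1+g_2)/(r−g_2) = 1896.68091/0.072 = 26342.79047
P_0 = D_1/(1+r)^1 + D_2/(1+r)^2 + TV/(1+r)^2
    = 1322.94430 + 1400.14529 + 20593.80365 = 23316.89324

23316.89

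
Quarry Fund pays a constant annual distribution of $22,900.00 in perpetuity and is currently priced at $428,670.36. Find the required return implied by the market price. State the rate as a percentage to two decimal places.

P = C/r ⇒ r = C/P = $22,900.00/$428,670.36 = 0.053421

5.34%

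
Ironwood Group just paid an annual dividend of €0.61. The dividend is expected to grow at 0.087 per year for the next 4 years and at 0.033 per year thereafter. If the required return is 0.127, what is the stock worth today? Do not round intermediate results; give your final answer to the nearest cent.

€8.03

D_1 = 0.66307
D_2 = 0.72076
D_3 = 0.78346
D_4 = 0.85162
Terminal value at year 4: TV = D_4×(1+g_2)/(r−g_2) = 0.87973/0.094 = 9.35881
P_0 = D_1/(1+r)^1 + D_2/(1+r)^2 + D_3/(1+r)^3 + D_4/(1+r)^4 + TV/(1+r)^4
    = 0.58835 + 0.56747 + 0.54733 + 0.52790 + 5.80129 = 8.03234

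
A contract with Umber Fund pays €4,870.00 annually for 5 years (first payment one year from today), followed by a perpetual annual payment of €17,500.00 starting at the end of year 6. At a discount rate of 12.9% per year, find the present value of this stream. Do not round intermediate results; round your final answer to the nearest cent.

PV of 5-year annuity: €4,870.00 × [1 − (1+0.129)^−5] / 0.129 = 17170.79256
Perpetuity value at year 5: €17,500.00 / 0.129 = 135658.91473
PV of perpetuity: 135658.91473 / (1+0.129)^5 = 73956.88806
Total PV = 17170.79256 + 73956.88806 = 91127.68063

€91127.68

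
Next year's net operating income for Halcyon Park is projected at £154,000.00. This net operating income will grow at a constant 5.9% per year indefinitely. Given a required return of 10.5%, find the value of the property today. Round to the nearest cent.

£3347826.09

Growing perpetuity: P = D₁ / (r − g) = £154,000.0000 / (0.105 − 0.059) = £3,347,826.09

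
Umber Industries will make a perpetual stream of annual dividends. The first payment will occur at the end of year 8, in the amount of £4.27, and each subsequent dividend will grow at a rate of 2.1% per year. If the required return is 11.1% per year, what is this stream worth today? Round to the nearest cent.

Value at end of year 7: C₁ / (r − g) = £4.27 / (0.111 − 0.021) = £47.4444
Discount to today: PV = £47.4444 / (1 + 0.111)^7 = £47.4444 / 2.089288 = £22.71

£22.71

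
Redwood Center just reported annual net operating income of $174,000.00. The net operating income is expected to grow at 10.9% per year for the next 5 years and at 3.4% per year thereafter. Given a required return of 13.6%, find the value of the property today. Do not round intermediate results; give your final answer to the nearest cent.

$2373893.87

D_1 = 192966.00000
D_2 = 213999.29400
D_3 = 237325.21705
D_4 = 263193.66570
D_5 = 291881.77527
Terminal value at year 5: TV = D_5×(1+g_2)/(r−g_2) = 301805.75562/0.102 = 2958879.95711
P_0 = D_1/(1+r)^1 + D_2/(1+r)^2 + D_3/(1+r)^3 + D_4/(1+r)^4 + D_5/(1+r)^5 + TV/(1+r)^5
    = 169864.43662 + 165827.16568 + 161885.85100 + 158038.21194 + 154282.02204 + 1563996.18422 = 2373893.87150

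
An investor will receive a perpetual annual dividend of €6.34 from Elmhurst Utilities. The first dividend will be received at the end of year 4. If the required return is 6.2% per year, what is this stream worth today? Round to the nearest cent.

Value at end of year 3: C / r = €6.34 / 0.062 = €102.2581
Discount to today: PV = €102.2581 / (1 + 0.062)^3 = €102.2581 / 1.197770 = €85.37

€85.37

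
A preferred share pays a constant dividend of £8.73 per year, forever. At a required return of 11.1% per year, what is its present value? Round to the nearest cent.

Level perpetuity: PV = C / r = £8.73 / 0.111 = £78.65

£78.65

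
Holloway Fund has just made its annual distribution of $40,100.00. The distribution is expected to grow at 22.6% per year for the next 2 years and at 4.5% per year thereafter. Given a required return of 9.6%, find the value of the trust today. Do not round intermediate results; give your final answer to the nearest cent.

$1123168.75

D_1 = 49162.60000
D_2 = 60273.34760
Terminal value at year 2: TV = D_2×(1+g_2)/(r−g_2) = 62985.64824/0.051 = 1235012.71063
P_0 = D_1/(1+r)^1 + D_2/(1+r)^2 + TV/(1+r)^2
    = 44856.38686 + 50176.94370 + 1028135.41497 = 1123168.74553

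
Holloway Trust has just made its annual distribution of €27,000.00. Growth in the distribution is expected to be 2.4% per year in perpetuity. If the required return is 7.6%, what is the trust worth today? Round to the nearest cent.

€531692.31

D₁ = D₀ × (1 + g) = €27,000.00 × 1.024 = €27,648.0000
Growing perpetuity: P = D₁ / (r − g) = €27,648.0000 / (0.076 − 0.024) = €531,692.31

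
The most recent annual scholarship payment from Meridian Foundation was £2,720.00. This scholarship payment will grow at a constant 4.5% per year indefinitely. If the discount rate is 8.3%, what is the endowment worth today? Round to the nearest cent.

£74800.00

D₁ = D₀ × (1 + g) = £2,720.00 × 1.045 = £2,842.4000
Growing perpetuity: P = D₁ / (r − g) = £2,842.4000 / (0.083 − 0.045) = £74,800.00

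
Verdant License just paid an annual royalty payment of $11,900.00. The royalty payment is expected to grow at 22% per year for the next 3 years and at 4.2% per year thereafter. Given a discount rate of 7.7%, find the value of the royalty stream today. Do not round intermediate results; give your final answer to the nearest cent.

D_1 = 14518.00000
D_2 = 17711.96000
D_3 = 21608.59120
Terminal value at year 3: TV = D_3×(1+g_2)/(r−g_2) = 22516.15203/0.035 = 643318.62944
P_0 = D_1/(1+r)^1 + D_2/(1+r)^2 + D_3/(1+r)^3 + TV/(1+r)^3
    = 13480.03714 + 15269.86566 + 17297.34085 + 514966.54771 = 561013.79136

$561013.79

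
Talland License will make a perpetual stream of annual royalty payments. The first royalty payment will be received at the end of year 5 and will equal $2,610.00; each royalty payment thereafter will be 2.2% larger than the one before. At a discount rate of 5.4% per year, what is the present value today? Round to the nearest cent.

Value at end of year 4: C₁ / (r − g) = $2,610.00 / (0.054 − 0.022) = $81,562.5000
Discount to today: PV = $81,562.5000 / (1 + 0.054)^4 = $81,562.5000 / 1.234134 = $66,088.83

$66088.83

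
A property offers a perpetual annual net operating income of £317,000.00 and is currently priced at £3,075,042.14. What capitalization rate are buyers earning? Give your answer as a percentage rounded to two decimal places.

10.31%

P = C/r ⇒ r = C/P = £317,000.00/£3,075,042.14 = 0.103088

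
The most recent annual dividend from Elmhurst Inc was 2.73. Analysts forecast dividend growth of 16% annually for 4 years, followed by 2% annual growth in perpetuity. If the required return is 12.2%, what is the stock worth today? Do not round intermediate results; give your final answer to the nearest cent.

43.07

D_1 = 3.16680
D_2 = 3.67349
D_3 = 4.26125
D_4 = 4.94305
Terminal value at year 4: TV = D_4×(1+g_2)/(r−g_2) = 5.04191/0.102 = 49.43045
P_0 = D_1/(1+r)^1 + D_2/(1+r)^2 + D_3/(1+r)^3 + D_4/(1+r)^4 + TV/(1+r)^4
    = 2.82246 + 2.91805 + 3.01688 + 3.11906 + 31.19056 = 43.06701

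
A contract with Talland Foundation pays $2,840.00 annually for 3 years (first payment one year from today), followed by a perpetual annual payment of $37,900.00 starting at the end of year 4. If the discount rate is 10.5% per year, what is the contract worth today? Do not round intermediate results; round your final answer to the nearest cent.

PV of 3-year annuity: $2,840.00 × [1 − (1+0.105)^−3] / 0.105 = 7000.95063
Perpetuity value at year 3: $37,900.00 / 0.105 = 360952.38095
PV of perpetuity: 360952.38095 / (1+0.105)^3 = 267524.20173
Total PV = 7000.95063 + 267524.20173 = 274525.15236

$274525.15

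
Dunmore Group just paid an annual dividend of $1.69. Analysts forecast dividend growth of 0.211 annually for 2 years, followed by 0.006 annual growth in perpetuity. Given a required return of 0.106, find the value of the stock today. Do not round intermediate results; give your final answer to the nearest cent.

D_1 = 2.04659
D_2 = 2.47842
Terminal value at year 2: TV = D_2×(1+g_2)/(r−g_2) = 2.49329/0.1 = 24.93291
P_0 = D_1/(1+r)^1 + D_2/(1+r)^2 + TV/(1+r)^2
    = 1.85044 + 2.02612 + 20.38275 = 24.25931

$24.26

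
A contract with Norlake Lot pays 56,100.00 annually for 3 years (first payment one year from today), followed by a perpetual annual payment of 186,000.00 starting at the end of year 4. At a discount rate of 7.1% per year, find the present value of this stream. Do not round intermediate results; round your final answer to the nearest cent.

PV of 3-year annuity: 56,100.00 × [1 − (1+0.071)^−3] / 0.071 = 146955.55990
Perpetuity value at year 3: 186,000.00 / 0.071 = 2619718.30986
PV of perpetuity: 2619718.30986 / (1+0.071)^3 = 2132485.97223
Total PV = 146955.55990 + 2132485.97223 = 2279441.53213

2279441.53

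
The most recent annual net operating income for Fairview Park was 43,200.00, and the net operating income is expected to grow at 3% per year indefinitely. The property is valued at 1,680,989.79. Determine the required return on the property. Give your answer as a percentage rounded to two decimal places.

D₁ = 43,200.00 × 1.03 = 44,496.0000
P = D₁/(r − g) ⇒ r = D₁/P + g = 44,496.0000/1,680,989.79 + 0.03 = 0.026470 + 0.03 = 0.056470

5.65%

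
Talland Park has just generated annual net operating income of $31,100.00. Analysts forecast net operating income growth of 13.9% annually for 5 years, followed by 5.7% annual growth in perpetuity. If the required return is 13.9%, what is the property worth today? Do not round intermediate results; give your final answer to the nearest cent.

D_1 = 35422.90000
D_2 = 40346.68310
D_3 = 45954.87205
D_4 = 52342.59927
D_5 = 59618.22056
Terminal value at year 5: TV = D_5×(1+g_2)/(r−g_2) = 63016.45914/0.082 = 768493.40410
P_0 = D_1/(1+r)^1 + D_2/(1+r)^2 + D_3/(1+r)^3 + D_4/(1+r)^4 + D_5/(1+r)^5 + TV/(1+r)^5
    = 31100.00000 + 31100.00000 + 31100.00000 + 31100.00000 + 31100.00000 + 400886.58537 = 556386.58537

$556386.59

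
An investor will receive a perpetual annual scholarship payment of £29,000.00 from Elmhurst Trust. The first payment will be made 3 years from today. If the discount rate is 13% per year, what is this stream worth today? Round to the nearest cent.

£174701.95

Value at end of year 2: C / r = £29,000.00 / 0.13 = £223,076.9231
Discount to today: PV = £223,076.9231 / (1 + 0.13)^2 = £223,076.9231 / 1.276900 = £174,701.95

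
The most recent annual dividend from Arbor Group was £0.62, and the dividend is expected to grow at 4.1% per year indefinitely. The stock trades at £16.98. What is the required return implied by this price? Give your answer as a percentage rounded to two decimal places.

7.90%

D₁ = £0.62 × 1.041 = £0.6454
P = D₁/(r − g) ⇒ r = D₁/P + g = £0.6454/£16.98 + 0.041 = 0.038011 + 0.041 = 0.079011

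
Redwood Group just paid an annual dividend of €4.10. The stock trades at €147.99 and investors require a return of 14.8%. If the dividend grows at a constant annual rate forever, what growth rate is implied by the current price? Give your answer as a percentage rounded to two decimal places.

11.71%

P = D₀(1+g)/(r−g) ⇒ P(r−g) = D₀(1+g) ⇒ g(P+D₀) = P·r − D₀
g = (P·r − D₀)/(P + D₀) = (€147.99×0.148 − €4.10) / (€147.99 + €4.10) = 0.117053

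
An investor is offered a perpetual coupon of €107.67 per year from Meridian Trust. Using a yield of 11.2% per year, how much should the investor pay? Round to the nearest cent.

Level perpetuity: PV = C / r = €107.67 / 0.112 = €961.34

€961.34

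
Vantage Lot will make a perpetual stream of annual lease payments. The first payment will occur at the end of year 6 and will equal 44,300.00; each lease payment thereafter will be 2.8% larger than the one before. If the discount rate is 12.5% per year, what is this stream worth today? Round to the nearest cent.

253436.63

Value at end of year 5: C₁ / (r − g) = 44,300.00 / (0.125 − 0.028) = 456,701.0309
Discount to today: PV = 456,701.0309 / (1 + 0.125)^5 = 456,701.0309 / 1.802032 = 253,436.63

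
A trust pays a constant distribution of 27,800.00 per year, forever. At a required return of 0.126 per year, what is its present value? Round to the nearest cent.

220634.92

Level perpetuity: PV = C / r = 27,800.00 / 0.126 = 220,634.92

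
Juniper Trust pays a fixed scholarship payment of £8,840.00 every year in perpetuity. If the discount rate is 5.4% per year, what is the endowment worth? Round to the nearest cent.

£163703.70

Level perpetuity: PV = C / r = £8,840.00 / 0.054 = £163,703.70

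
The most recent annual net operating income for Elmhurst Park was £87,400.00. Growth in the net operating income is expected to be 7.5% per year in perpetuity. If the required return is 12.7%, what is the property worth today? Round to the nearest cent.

£1806826.92

D₁ = D₀ × (1 + g) = £87,400.00 × 1.075 = £93,955.0000
Growing perpetuity: P = D₁ / (r − g) = £93,955.0000 / (0.127 − 0.075) = £1,806,826.92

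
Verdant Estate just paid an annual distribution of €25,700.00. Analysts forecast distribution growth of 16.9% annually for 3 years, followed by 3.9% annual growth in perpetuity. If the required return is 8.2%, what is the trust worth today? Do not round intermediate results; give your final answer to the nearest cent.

D_1 = 30043.30000
D_2 = 35120.61770
D_3 = 41056.00209
Terminal value at year 3: TV = D_3×(1+g_2)/(r−g_2) = 42657.18617/0.043 = 992027.58542
P_0 = D_1/(1+r)^1 + D_2/(1+r)^2 + D_3/(1+r)^3 + TV/(1+r)^3
    = 27766.45102 + 29999.05845 + 32411.18237 + 783144.61585 = 873321.30768

€873321.31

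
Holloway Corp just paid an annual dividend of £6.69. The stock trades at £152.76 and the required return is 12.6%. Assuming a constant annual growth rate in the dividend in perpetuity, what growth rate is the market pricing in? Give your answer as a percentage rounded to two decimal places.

P = D₀(1+g)/(r−g) ⇒ P(r−g) = D₀(1+g) ⇒ g(P+D₀) = P·r − D₀
g = (P·r − D₀)/(P + D₀) = (£152.76×0.126 − £6.69) / (£152.76 + £6.69) = 0.078757

7.88%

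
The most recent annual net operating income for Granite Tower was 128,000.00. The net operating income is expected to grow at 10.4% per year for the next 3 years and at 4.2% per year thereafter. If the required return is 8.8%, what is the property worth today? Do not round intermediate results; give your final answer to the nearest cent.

3424692.04

D_1 = 141312.00000
D_2 = 156008.44800
D_3 = 172233.32659
Terminal value at year 3: TV = D_3×(1+g_2)/(r−g_2) = 179467.12631/0.046 = 3901459.26758
P_0 = D_1/(1+r)^1 + D_2/(1+r)^2 + D_3/(1+r)^3 + TV/(1+r)^3
    = 129882.35294 + 131792.38754 + 133730.51089 + 3029286.79015 = 3424692.04152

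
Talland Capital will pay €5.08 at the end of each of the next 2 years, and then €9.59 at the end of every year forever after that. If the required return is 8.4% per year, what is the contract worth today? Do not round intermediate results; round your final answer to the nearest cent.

PV of 2-year annuity: €5.08 × [1 − (1+0.084)^−2] / 0.084 = 9.00955
Perpetuity value at year 2: €9.59 / 0.084 = 114.16667
PV of perpetuity: 114.16667 / (1+0.084)^2 = 97.15849
Total PV = 9.00955 + 97.15849 = 106.16804

€106.17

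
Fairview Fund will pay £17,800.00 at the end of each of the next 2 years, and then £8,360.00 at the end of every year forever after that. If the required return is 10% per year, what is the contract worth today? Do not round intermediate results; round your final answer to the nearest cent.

£99983.47

PV of 2-year annuity: £17,800.00 × [1 − (1+0.1)^−2] / 0.1 = 30892.56198
Perpetuity value at year 2: £8,360.00 / 0.1 = 83600.00000
PV of perpetuity: 83600.00000 / (1+0.1)^2 = 69090.90909
Total PV = 30892.56198 + 69090.90909 = 99983.47107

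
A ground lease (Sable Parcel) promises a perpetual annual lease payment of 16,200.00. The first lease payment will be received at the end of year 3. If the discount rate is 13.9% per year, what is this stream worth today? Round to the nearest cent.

89836.49

Value at end of year 2: C / r = 16,200.00 / 0.139 = 116,546.7626
Discount to today: PV = 116,546.7626 / (1 + 0.139)^2 = 116,546.7626 / 1.297321 = 89,836.49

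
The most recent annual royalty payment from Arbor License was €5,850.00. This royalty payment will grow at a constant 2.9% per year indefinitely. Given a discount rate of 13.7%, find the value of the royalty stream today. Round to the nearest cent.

€55737.50

D₁ = D₀ × (1 + g) = €5,850.00 × 1.029 = €6,019.6500
Growing perpetuity: P = D₁ / (r − g) = €6,019.6500 / (0.137 − 0.029) = €55,737.50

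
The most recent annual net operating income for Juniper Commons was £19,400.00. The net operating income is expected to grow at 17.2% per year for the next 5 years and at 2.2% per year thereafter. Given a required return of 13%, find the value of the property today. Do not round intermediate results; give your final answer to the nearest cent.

D_1 = 22736.80000
D_2 = 26647.52960
D_3 = 31230.90469
D_4 = 36602.62030
D_5 = 42898.27099
Terminal value at year 5: TV = D_5×(1+g_2)/(r−g_2) = 43842.03295/0.108 = 405944.74955
P_0 = D_1/(1+r)^1 + D_2/(1+r)^2 + D_3/(1+r)^3 + D_4/(1+r)^4 + D_5/(1+r)^5 + TV/(1+r)^5
    = 20121.06195 + 20868.92443 + 21644.58356 + 22449.07251 + 23283.46282 + 220330.54628 = 328697.65155

£328697.65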